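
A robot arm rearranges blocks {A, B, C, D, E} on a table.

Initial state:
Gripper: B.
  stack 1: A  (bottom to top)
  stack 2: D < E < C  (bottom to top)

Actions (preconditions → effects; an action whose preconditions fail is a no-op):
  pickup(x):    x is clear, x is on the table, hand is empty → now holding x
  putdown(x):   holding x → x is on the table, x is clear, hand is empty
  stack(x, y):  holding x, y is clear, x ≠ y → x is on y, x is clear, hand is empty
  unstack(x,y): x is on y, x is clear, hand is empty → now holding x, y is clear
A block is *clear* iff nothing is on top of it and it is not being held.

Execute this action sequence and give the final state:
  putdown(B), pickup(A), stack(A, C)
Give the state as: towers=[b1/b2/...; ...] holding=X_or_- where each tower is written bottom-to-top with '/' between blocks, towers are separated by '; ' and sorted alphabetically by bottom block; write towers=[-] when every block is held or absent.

step 1 (putdown(B)): towers=[A; B; D/E/C] holding=-
step 2 (pickup(A)): towers=[B; D/E/C] holding=A
step 3 (stack(A, C)): towers=[B; D/E/C/A] holding=-

towers=[B; D/E/C/A] holding=-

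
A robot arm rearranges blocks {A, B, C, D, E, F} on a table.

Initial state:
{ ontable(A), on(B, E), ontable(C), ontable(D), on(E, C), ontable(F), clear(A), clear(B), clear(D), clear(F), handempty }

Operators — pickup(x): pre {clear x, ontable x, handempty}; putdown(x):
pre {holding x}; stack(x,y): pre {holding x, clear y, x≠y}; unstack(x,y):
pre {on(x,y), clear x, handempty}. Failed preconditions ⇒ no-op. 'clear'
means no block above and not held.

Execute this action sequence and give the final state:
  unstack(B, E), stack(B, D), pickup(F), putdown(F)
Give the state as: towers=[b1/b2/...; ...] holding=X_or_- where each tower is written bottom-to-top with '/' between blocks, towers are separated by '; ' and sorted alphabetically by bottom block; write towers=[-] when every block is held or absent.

towers=[A; C/E; D/B; F] holding=-

step 1 (unstack(B, E)): towers=[A; C/E; D; F] holding=B
step 2 (stack(B, D)): towers=[A; C/E; D/B; F] holding=-
step 3 (pickup(F)): towers=[A; C/E; D/B] holding=F
step 4 (putdown(F)): towers=[A; C/E; D/B; F] holding=-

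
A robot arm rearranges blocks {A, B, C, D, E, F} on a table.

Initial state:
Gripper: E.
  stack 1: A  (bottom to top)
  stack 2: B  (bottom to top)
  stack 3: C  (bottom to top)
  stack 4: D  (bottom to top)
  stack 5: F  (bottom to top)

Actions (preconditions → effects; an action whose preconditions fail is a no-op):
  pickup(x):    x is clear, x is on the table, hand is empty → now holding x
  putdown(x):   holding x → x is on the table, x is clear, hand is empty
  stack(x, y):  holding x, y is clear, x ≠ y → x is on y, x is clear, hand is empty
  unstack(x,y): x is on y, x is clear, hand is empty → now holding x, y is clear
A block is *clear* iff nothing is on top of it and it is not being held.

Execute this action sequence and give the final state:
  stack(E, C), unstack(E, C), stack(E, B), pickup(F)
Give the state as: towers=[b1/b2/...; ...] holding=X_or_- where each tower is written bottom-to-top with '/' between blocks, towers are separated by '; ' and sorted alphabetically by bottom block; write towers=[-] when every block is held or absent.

towers=[A; B/E; C; D] holding=F

step 1 (stack(E, C)): towers=[A; B; C/E; D; F] holding=-
step 2 (unstack(E, C)): towers=[A; B; C; D; F] holding=E
step 3 (stack(E, B)): towers=[A; B/E; C; D; F] holding=-
step 4 (pickup(F)): towers=[A; B/E; C; D] holding=F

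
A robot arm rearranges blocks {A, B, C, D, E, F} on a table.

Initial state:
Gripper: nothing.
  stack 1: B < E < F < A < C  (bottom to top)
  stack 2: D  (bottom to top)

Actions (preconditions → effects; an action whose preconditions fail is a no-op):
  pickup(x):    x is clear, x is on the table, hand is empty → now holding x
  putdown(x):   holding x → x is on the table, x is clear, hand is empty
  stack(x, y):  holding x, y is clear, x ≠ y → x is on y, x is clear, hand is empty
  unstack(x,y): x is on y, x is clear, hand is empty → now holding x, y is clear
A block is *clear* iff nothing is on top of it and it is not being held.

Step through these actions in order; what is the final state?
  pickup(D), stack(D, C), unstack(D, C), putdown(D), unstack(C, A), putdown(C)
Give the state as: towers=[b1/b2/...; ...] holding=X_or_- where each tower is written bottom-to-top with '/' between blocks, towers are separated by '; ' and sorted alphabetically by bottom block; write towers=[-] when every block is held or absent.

towers=[B/E/F/A; C; D] holding=-

step 1 (pickup(D)): towers=[B/E/F/A/C] holding=D
step 2 (stack(D, C)): towers=[B/E/F/A/C/D] holding=-
step 3 (unstack(D, C)): towers=[B/E/F/A/C] holding=D
step 4 (putdown(D)): towers=[B/E/F/A/C; D] holding=-
step 5 (unstack(C, A)): towers=[B/E/F/A; D] holding=C
step 6 (putdown(C)): towers=[B/E/F/A; C; D] holding=-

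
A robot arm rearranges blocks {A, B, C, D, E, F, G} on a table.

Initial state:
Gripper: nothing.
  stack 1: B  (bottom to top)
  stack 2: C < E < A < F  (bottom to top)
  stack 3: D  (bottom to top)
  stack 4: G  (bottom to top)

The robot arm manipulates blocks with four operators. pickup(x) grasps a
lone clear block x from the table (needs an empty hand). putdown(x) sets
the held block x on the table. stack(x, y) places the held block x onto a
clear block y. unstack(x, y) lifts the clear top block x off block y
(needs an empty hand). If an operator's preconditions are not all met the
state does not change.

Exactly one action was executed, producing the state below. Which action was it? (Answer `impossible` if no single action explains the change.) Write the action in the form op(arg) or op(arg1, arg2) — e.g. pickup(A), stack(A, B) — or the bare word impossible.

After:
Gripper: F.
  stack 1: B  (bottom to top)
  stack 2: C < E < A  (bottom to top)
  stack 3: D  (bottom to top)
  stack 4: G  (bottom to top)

unstack(F, A)

target: towers=[B; C/E/A; D; G] holding=F
         pickup(B) → towers=[C/E/A/F; D; G] holding=B
     unstack(F, A) → towers=[B; C/E/A; D; G] holding=F  ← match
         pickup(G) → towers=[B; C/E/A/F; D] holding=G
         pickup(D) → towers=[B; C/E/A/F; G] holding=D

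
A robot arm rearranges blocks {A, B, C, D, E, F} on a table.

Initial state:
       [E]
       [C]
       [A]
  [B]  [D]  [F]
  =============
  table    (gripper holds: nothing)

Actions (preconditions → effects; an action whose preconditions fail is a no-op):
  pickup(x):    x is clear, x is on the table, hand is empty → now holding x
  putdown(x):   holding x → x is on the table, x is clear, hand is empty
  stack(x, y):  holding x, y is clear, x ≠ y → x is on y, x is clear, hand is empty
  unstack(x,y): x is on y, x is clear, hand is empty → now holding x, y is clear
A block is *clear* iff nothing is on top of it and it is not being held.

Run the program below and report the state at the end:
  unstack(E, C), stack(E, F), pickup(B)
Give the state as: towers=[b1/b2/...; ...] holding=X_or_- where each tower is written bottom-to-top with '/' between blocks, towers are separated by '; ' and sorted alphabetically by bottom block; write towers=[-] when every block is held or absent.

towers=[D/A/C; F/E] holding=B

step 1 (unstack(E, C)): towers=[B; D/A/C; F] holding=E
step 2 (stack(E, F)): towers=[B; D/A/C; F/E] holding=-
step 3 (pickup(B)): towers=[D/A/C; F/E] holding=B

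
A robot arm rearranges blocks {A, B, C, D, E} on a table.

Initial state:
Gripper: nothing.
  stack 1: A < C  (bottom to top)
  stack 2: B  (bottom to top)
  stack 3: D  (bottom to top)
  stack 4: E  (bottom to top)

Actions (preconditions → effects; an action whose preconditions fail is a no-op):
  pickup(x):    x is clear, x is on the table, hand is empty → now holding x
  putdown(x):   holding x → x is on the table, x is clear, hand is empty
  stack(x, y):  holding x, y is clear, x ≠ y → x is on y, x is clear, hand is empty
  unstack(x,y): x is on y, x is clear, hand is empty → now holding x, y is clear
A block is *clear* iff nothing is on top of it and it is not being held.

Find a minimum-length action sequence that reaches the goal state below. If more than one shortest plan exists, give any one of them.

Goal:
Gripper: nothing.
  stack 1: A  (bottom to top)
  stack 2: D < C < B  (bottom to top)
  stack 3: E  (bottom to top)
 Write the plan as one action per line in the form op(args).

step 1 (unstack(C, A)): towers=[A; B; D; E] holding=C
step 2 (stack(C, D)): towers=[A; B; D/C; E] holding=-
step 3 (pickup(B)): towers=[A; D/C; E] holding=B
step 4 (stack(B, C)): towers=[A; D/C/B; E] holding=-
goal check: towers=[A; D/C/B; E] holding=- — reached (length 4, optimal by BFS)

unstack(C, A)
stack(C, D)
pickup(B)
stack(B, C)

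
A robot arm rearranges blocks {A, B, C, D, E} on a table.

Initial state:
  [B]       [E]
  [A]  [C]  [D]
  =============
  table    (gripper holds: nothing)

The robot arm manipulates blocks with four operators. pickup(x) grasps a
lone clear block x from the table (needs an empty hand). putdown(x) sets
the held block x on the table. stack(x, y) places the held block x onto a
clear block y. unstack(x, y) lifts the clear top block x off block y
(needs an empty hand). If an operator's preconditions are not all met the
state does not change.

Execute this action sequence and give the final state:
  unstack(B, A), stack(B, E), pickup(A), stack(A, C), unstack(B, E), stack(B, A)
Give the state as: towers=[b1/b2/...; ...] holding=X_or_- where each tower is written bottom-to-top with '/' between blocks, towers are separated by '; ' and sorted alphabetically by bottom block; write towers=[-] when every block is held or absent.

step 1 (unstack(B, A)): towers=[A; C; D/E] holding=B
step 2 (stack(B, E)): towers=[A; C; D/E/B] holding=-
step 3 (pickup(A)): towers=[C; D/E/B] holding=A
step 4 (stack(A, C)): towers=[C/A; D/E/B] holding=-
step 5 (unstack(B, E)): towers=[C/A; D/E] holding=B
step 6 (stack(B, A)): towers=[C/A/B; D/E] holding=-

towers=[C/A/B; D/E] holding=-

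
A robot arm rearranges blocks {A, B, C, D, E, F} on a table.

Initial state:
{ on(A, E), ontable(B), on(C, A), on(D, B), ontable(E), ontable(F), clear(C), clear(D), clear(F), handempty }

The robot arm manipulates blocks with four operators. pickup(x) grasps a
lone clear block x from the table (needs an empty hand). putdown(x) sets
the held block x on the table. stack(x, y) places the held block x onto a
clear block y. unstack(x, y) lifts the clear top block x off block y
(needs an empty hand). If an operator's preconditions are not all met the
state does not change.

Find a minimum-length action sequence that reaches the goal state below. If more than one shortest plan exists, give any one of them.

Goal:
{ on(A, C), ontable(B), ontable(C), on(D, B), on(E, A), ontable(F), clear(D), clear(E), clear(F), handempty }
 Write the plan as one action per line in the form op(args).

step 1 (unstack(C, A)): towers=[B/D; E/A; F] holding=C
step 2 (putdown(C)): towers=[B/D; C; E/A; F] holding=-
step 3 (unstack(A, E)): towers=[B/D; C; E; F] holding=A
step 4 (stack(A, C)): towers=[B/D; C/A; E; F] holding=-
step 5 (pickup(E)): towers=[B/D; C/A; F] holding=E
step 6 (stack(E, A)): towers=[B/D; C/A/E; F] holding=-
goal check: towers=[B/D; C/A/E; F] holding=- — reached (length 6, optimal by BFS)

unstack(C, A)
putdown(C)
unstack(A, E)
stack(A, C)
pickup(E)
stack(E, A)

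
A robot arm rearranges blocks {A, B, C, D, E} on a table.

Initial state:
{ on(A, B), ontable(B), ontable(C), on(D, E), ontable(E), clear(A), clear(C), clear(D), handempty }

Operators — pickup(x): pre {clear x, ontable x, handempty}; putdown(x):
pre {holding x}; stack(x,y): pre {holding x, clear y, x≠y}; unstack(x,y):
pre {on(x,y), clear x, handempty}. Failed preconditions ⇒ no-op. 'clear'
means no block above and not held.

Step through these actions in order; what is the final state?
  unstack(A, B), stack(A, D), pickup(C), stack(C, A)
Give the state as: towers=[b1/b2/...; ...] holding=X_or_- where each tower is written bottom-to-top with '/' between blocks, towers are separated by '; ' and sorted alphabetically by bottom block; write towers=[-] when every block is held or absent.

step 1 (unstack(A, B)): towers=[B; C; E/D] holding=A
step 2 (stack(A, D)): towers=[B; C; E/D/A] holding=-
step 3 (pickup(C)): towers=[B; E/D/A] holding=C
step 4 (stack(C, A)): towers=[B; E/D/A/C] holding=-

towers=[B; E/D/A/C] holding=-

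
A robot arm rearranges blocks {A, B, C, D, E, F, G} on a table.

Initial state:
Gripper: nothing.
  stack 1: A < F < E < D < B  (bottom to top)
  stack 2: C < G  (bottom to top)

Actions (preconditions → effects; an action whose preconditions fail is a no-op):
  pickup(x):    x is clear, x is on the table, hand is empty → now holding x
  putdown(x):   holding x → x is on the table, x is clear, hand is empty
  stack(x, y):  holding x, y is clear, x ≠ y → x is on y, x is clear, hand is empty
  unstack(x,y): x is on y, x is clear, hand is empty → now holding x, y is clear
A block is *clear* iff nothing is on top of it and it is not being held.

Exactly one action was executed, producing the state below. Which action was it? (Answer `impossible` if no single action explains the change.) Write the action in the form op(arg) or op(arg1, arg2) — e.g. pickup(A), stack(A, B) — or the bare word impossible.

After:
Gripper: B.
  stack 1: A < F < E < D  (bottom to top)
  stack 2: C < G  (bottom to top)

unstack(B, D)

target: towers=[A/F/E/D; C/G] holding=B
     unstack(B, D) → towers=[A/F/E/D; C/G] holding=B  ← match
     unstack(G, C) → towers=[A/F/E/D/B; C] holding=G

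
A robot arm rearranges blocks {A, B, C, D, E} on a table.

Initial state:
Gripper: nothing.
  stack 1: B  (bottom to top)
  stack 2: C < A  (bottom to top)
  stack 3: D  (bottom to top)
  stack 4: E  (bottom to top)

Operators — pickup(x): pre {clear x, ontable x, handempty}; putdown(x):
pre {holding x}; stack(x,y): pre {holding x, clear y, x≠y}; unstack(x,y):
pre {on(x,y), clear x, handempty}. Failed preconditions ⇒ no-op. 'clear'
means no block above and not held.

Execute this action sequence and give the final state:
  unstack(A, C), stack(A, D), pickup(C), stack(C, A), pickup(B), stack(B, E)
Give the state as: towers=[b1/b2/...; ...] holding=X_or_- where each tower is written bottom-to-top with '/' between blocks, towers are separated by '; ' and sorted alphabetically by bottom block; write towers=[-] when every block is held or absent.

step 1 (unstack(A, C)): towers=[B; C; D; E] holding=A
step 2 (stack(A, D)): towers=[B; C; D/A; E] holding=-
step 3 (pickup(C)): towers=[B; D/A; E] holding=C
step 4 (stack(C, A)): towers=[B; D/A/C; E] holding=-
step 5 (pickup(B)): towers=[D/A/C; E] holding=B
step 6 (stack(B, E)): towers=[D/A/C; E/B] holding=-

towers=[D/A/C; E/B] holding=-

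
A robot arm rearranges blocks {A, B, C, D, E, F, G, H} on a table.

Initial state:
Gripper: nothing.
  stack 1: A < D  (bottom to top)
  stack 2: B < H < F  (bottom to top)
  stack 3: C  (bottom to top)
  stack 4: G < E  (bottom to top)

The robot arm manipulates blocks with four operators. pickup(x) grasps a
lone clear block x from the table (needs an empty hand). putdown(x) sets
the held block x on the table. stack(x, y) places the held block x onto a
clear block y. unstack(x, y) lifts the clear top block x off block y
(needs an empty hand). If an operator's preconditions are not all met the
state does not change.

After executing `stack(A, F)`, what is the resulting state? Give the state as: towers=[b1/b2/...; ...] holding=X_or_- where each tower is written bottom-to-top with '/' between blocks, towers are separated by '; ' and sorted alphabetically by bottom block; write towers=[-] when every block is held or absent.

towers=[A/D; B/H/F; C; G/E] holding=-

before: towers=[A/D; B/H/F; C; G/E] holding=-
pre[stack(A, F)]: holding(A) ✗, clear(F) ✓, A≠F ✓
holding(A) unmet → stack(A, F) is a no-op
after:  towers=[A/D; B/H/F; C; G/E] holding=-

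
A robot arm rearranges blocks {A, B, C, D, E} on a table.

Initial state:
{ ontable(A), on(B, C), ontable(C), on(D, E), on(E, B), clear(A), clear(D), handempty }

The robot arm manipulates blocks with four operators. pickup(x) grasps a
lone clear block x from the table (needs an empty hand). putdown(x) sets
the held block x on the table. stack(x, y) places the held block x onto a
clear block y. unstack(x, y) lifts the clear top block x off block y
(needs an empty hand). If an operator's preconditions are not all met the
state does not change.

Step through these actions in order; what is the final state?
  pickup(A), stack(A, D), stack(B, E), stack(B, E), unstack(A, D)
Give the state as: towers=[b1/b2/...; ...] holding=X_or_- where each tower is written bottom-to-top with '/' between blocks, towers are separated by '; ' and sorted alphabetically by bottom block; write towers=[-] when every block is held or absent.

towers=[C/B/E/D] holding=A

step 1 (pickup(A)): towers=[C/B/E/D] holding=A
step 2 (stack(A, D)): towers=[C/B/E/D/A] holding=-
step 3 (stack(B, E)) [no-op]: towers=[C/B/E/D/A] holding=-
step 4 (stack(B, E)) [no-op]: towers=[C/B/E/D/A] holding=-
step 5 (unstack(A, D)): towers=[C/B/E/D] holding=A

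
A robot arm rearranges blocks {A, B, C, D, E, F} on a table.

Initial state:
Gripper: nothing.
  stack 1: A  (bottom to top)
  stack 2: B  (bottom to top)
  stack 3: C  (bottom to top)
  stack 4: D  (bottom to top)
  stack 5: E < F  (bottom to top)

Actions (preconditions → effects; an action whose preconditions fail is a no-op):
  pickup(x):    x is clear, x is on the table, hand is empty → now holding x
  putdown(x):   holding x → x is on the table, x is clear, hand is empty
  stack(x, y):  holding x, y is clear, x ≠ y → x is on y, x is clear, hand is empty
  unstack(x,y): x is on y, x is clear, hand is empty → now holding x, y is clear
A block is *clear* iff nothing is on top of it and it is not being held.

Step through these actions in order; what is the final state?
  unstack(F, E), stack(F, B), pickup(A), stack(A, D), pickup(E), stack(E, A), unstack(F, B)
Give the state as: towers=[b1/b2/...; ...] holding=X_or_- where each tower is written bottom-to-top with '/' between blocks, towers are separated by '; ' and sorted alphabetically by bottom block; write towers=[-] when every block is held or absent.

towers=[B; C; D/A/E] holding=F

step 1 (unstack(F, E)): towers=[A; B; C; D; E] holding=F
step 2 (stack(F, B)): towers=[A; B/F; C; D; E] holding=-
step 3 (pickup(A)): towers=[B/F; C; D; E] holding=A
step 4 (stack(A, D)): towers=[B/F; C; D/A; E] holding=-
step 5 (pickup(E)): towers=[B/F; C; D/A] holding=E
step 6 (stack(E, A)): towers=[B/F; C; D/A/E] holding=-
step 7 (unstack(F, B)): towers=[B; C; D/A/E] holding=F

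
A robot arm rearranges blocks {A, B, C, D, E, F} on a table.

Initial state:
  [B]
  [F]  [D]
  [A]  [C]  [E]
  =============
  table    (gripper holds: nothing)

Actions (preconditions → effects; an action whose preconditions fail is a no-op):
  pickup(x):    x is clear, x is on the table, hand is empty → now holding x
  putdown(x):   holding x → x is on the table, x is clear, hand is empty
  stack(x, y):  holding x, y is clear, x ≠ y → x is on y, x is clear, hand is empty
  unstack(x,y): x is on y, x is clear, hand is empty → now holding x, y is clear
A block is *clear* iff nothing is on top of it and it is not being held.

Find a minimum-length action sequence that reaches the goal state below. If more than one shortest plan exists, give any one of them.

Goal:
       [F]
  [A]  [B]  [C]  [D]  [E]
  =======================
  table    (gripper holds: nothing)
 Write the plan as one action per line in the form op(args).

step 1 (unstack(B, F)): towers=[A/F; C/D; E] holding=B
step 2 (putdown(B)): towers=[A/F; B; C/D; E] holding=-
step 3 (unstack(F, A)): towers=[A; B; C/D; E] holding=F
step 4 (stack(F, B)): towers=[A; B/F; C/D; E] holding=-
step 5 (unstack(D, C)): towers=[A; B/F; C; E] holding=D
step 6 (putdown(D)): towers=[A; B/F; C; D; E] holding=-
goal check: towers=[A; B/F; C; D; E] holding=- — reached (length 6, optimal by BFS)

unstack(B, F)
putdown(B)
unstack(F, A)
stack(F, B)
unstack(D, C)
putdown(D)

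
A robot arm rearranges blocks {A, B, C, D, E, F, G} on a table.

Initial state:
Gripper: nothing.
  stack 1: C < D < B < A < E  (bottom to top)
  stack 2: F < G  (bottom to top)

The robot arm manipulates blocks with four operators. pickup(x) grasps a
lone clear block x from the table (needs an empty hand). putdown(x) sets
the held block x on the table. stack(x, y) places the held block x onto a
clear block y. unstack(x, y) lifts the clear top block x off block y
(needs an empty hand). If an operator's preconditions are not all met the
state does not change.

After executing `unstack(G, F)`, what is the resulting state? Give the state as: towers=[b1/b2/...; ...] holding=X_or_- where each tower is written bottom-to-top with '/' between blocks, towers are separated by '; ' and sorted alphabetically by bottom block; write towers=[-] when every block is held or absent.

towers=[C/D/B/A/E; F] holding=G

before: towers=[C/D/B/A/E; F/G] holding=-
pre[unstack(G, F)]: on(G,F) ok, clear(G) ok, handempty ok
all met → apply unstack(G, F)
after:  towers=[C/D/B/A/E; F] holding=G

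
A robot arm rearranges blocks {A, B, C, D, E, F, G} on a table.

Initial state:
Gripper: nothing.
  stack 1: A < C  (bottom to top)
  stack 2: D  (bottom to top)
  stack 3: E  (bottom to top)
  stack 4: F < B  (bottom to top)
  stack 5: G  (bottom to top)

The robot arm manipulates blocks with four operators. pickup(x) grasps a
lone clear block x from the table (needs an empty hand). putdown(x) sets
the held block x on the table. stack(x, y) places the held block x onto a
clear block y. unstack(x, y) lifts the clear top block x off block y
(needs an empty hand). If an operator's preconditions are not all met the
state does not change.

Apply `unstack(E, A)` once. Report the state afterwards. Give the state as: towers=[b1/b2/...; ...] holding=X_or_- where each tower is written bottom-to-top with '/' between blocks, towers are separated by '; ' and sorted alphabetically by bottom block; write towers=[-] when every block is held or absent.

towers=[A/C; D; E; F/B; G] holding=-

before: towers=[A/C; D; E; F/B; G] holding=-
pre[unstack(E, A)]: on(E,A) no, clear(E) yes, handempty yes
on(E,A) unmet → unstack(E, A) is a no-op
after:  towers=[A/C; D; E; F/B; G] holding=-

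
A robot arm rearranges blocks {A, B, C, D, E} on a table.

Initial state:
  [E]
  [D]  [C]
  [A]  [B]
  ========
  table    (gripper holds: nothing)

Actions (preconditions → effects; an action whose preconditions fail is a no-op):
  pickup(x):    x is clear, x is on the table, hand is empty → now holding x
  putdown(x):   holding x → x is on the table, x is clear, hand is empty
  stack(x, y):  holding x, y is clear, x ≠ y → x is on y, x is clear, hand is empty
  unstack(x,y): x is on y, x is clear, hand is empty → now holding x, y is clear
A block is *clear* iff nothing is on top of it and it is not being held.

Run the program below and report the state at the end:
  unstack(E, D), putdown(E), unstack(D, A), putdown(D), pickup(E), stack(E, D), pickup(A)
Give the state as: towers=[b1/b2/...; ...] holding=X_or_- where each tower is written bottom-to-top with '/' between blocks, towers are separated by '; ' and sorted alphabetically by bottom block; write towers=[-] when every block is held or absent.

towers=[B/C; D/E] holding=A

step 1 (unstack(E, D)): towers=[A/D; B/C] holding=E
step 2 (putdown(E)): towers=[A/D; B/C; E] holding=-
step 3 (unstack(D, A)): towers=[A; B/C; E] holding=D
step 4 (putdown(D)): towers=[A; B/C; D; E] holding=-
step 5 (pickup(E)): towers=[A; B/C; D] holding=E
step 6 (stack(E, D)): towers=[A; B/C; D/E] holding=-
step 7 (pickup(A)): towers=[B/C; D/E] holding=A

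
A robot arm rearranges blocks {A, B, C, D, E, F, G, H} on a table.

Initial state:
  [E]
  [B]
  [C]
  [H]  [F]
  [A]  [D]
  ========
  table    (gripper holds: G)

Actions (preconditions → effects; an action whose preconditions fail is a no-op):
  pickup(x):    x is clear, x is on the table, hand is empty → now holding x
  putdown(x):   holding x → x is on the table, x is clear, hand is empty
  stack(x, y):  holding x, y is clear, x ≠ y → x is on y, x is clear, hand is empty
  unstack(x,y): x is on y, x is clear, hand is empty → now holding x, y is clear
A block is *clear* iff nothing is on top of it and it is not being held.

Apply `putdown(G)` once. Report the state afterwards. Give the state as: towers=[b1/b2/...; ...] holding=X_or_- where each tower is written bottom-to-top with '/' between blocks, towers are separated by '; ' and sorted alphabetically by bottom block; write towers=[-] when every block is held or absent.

towers=[A/H/C/B/E; D/F; G] holding=-

before: towers=[A/H/C/B/E; D/F] holding=G
pre[putdown(G)]: holding(G) yes
all met → apply putdown(G)
after:  towers=[A/H/C/B/E; D/F; G] holding=-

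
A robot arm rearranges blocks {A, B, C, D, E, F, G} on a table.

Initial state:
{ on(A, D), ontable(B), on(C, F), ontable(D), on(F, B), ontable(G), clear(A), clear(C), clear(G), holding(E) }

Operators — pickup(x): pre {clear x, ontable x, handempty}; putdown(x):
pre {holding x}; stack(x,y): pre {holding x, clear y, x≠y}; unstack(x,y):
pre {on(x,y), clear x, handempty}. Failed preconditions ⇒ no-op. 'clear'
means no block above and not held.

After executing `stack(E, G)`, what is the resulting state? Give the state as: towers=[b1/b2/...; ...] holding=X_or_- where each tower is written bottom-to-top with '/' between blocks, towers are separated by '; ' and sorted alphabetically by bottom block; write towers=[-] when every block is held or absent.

before: towers=[B/F/C; D/A; G] holding=E
pre[stack(E, G)]: holding(E) ✓, clear(G) ✓, E≠G ✓
all met → apply stack(E, G)
after:  towers=[B/F/C; D/A; G/E] holding=-

towers=[B/F/C; D/A; G/E] holding=-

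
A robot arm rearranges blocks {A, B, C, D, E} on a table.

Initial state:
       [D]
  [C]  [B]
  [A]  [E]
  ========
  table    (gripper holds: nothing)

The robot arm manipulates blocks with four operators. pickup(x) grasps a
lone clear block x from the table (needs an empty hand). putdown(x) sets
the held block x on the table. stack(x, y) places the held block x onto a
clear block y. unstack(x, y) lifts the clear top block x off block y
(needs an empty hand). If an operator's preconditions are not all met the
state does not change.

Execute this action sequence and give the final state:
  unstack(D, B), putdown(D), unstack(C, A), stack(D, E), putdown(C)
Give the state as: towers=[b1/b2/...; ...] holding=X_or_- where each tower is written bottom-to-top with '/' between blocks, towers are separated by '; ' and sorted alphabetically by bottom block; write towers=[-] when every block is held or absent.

step 1 (unstack(D, B)): towers=[A/C; E/B] holding=D
step 2 (putdown(D)): towers=[A/C; D; E/B] holding=-
step 3 (unstack(C, A)): towers=[A; D; E/B] holding=C
step 4 (stack(D, E)) [no-op]: towers=[A; D; E/B] holding=C
step 5 (putdown(C)): towers=[A; C; D; E/B] holding=-

towers=[A; C; D; E/B] holding=-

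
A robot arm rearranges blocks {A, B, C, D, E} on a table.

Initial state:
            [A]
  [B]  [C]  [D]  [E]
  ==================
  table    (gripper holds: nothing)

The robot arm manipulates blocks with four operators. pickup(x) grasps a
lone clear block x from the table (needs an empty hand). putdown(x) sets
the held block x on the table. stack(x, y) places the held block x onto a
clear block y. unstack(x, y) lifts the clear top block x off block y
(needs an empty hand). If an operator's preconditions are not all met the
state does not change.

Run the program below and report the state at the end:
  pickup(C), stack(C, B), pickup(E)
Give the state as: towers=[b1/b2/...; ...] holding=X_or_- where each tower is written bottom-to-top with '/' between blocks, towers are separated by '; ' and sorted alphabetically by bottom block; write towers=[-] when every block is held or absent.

step 1 (pickup(C)): towers=[B; D/A; E] holding=C
step 2 (stack(C, B)): towers=[B/C; D/A; E] holding=-
step 3 (pickup(E)): towers=[B/C; D/A] holding=E

towers=[B/C; D/A] holding=E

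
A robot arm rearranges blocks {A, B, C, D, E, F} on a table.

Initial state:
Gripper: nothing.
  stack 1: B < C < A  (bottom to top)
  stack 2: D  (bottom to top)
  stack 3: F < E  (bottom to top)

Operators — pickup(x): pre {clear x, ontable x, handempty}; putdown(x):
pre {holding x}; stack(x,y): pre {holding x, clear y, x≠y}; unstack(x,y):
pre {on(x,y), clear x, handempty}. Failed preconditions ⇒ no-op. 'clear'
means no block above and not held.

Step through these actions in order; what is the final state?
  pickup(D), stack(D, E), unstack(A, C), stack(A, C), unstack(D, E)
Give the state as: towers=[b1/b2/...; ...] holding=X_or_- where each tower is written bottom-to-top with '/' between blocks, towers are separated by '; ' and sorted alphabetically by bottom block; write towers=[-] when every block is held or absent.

step 1 (pickup(D)): towers=[B/C/A; F/E] holding=D
step 2 (stack(D, E)): towers=[B/C/A; F/E/D] holding=-
step 3 (unstack(A, C)): towers=[B/C; F/E/D] holding=A
step 4 (stack(A, C)): towers=[B/C/A; F/E/D] holding=-
step 5 (unstack(D, E)): towers=[B/C/A; F/E] holding=D

towers=[B/C/A; F/E] holding=D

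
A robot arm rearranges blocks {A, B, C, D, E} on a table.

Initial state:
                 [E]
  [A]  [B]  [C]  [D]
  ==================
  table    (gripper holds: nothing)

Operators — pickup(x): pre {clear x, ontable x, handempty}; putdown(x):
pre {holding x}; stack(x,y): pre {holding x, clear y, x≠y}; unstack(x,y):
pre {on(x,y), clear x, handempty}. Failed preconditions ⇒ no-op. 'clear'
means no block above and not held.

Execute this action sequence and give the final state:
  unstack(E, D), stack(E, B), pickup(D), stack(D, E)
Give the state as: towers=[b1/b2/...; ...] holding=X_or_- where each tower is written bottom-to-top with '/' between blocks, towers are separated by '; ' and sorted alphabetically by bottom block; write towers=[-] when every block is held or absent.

towers=[A; B/E/D; C] holding=-

step 1 (unstack(E, D)): towers=[A; B; C; D] holding=E
step 2 (stack(E, B)): towers=[A; B/E; C; D] holding=-
step 3 (pickup(D)): towers=[A; B/E; C] holding=D
step 4 (stack(D, E)): towers=[A; B/E/D; C] holding=-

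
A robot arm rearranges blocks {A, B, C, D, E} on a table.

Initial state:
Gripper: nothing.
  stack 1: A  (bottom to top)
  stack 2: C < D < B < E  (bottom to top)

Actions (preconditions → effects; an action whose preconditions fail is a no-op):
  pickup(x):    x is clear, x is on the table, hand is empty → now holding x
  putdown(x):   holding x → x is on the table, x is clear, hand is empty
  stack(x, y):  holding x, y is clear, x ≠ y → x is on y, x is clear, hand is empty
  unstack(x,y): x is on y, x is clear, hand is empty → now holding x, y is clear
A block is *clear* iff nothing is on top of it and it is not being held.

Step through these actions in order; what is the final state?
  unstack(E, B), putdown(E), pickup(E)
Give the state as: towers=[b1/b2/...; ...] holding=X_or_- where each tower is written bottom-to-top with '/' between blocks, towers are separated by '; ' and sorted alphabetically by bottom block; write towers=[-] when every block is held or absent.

step 1 (unstack(E, B)): towers=[A; C/D/B] holding=E
step 2 (putdown(E)): towers=[A; C/D/B; E] holding=-
step 3 (pickup(E)): towers=[A; C/D/B] holding=E

towers=[A; C/D/B] holding=E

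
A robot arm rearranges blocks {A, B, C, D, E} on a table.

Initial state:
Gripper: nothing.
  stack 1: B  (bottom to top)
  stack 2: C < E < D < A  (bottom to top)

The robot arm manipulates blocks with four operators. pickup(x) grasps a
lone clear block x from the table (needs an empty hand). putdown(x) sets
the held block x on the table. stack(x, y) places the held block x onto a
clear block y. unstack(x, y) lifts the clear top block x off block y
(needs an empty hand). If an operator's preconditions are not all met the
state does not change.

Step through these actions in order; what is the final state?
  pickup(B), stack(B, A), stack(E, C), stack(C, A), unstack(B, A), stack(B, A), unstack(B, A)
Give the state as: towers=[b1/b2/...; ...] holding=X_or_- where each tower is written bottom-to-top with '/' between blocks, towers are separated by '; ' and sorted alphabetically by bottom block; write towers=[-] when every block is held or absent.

towers=[C/E/D/A] holding=B

step 1 (pickup(B)): towers=[C/E/D/A] holding=B
step 2 (stack(B, A)): towers=[C/E/D/A/B] holding=-
step 3 (stack(E, C)) [no-op]: towers=[C/E/D/A/B] holding=-
step 4 (stack(C, A)) [no-op]: towers=[C/E/D/A/B] holding=-
step 5 (unstack(B, A)): towers=[C/E/D/A] holding=B
step 6 (stack(B, A)): towers=[C/E/D/A/B] holding=-
step 7 (unstack(B, A)): towers=[C/E/D/A] holding=B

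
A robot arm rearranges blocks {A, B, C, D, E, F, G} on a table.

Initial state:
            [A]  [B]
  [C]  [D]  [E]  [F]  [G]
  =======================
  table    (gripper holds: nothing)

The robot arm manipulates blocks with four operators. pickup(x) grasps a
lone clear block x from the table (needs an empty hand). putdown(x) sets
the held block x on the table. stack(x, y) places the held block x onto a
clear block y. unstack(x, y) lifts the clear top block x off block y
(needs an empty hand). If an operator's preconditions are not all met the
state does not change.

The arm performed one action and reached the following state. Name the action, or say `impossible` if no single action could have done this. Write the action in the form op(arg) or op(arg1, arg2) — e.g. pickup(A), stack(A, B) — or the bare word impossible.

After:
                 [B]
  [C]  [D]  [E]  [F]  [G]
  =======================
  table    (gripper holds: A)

target: towers=[C; D; E; F/B; G] holding=A
     unstack(B, F) → towers=[C; D; E/A; F; G] holding=B
         pickup(G) → towers=[C; D; E/A; F/B] holding=G
         pickup(D) → towers=[C; E/A; F/B; G] holding=D
     unstack(A, E) → towers=[C; D; E; F/B; G] holding=A  ← match
         pickup(C) → towers=[D; E/A; F/B; G] holding=C

unstack(A, E)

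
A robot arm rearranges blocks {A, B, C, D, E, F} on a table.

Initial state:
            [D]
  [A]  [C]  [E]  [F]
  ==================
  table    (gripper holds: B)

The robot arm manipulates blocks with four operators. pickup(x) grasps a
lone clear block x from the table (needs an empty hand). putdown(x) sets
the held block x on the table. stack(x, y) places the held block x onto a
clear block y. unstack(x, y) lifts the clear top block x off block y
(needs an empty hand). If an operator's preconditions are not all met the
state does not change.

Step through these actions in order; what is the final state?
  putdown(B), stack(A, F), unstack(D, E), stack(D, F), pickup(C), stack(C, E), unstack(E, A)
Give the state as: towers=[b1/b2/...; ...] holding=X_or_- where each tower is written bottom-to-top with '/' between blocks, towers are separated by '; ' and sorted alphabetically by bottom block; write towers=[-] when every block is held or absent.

step 1 (putdown(B)): towers=[A; B; C; E/D; F] holding=-
step 2 (stack(A, F)) [no-op]: towers=[A; B; C; E/D; F] holding=-
step 3 (unstack(D, E)): towers=[A; B; C; E; F] holding=D
step 4 (stack(D, F)): towers=[A; B; C; E; F/D] holding=-
step 5 (pickup(C)): towers=[A; B; E; F/D] holding=C
step 6 (stack(C, E)): towers=[A; B; E/C; F/D] holding=-
step 7 (unstack(E, A)) [no-op]: towers=[A; B; E/C; F/D] holding=-

towers=[A; B; E/C; F/D] holding=-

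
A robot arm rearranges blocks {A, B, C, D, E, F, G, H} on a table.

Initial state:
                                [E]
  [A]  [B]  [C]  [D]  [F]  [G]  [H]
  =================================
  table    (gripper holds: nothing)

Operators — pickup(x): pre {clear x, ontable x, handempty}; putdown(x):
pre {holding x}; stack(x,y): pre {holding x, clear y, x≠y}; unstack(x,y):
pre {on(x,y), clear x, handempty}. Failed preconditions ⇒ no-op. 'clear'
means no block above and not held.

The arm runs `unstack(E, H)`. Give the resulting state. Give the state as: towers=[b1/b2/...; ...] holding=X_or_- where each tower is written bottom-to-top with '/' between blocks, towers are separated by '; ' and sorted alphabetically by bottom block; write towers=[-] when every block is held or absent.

towers=[A; B; C; D; F; G; H] holding=E

before: towers=[A; B; C; D; F; G; H/E] holding=-
pre[unstack(E, H)]: on(E,H) ok, clear(E) ok, handempty ok
all met → apply unstack(E, H)
after:  towers=[A; B; C; D; F; G; H] holding=E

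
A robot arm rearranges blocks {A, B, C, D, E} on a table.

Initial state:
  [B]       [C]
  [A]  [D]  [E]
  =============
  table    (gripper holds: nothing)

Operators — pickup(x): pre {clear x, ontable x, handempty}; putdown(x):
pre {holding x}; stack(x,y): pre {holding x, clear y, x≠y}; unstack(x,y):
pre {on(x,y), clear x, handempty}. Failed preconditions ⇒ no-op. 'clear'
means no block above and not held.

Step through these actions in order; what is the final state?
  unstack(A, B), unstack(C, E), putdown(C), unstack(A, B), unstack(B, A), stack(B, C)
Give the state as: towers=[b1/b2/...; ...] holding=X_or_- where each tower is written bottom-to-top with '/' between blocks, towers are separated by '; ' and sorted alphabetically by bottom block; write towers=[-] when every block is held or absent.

towers=[A; C/B; D; E] holding=-

step 1 (unstack(A, B)) [no-op]: towers=[A/B; D; E/C] holding=-
step 2 (unstack(C, E)): towers=[A/B; D; E] holding=C
step 3 (putdown(C)): towers=[A/B; C; D; E] holding=-
step 4 (unstack(A, B)) [no-op]: towers=[A/B; C; D; E] holding=-
step 5 (unstack(B, A)): towers=[A; C; D; E] holding=B
step 6 (stack(B, C)): towers=[A; C/B; D; E] holding=-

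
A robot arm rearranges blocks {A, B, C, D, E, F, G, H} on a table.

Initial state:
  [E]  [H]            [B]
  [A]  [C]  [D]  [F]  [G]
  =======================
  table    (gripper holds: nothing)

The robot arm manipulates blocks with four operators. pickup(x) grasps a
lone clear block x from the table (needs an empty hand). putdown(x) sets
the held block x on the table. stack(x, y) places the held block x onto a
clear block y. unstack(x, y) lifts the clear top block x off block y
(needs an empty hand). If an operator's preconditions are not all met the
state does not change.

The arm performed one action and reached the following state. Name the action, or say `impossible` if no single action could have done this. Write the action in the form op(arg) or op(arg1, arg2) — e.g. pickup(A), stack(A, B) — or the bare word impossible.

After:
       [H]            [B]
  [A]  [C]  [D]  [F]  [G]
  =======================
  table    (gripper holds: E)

unstack(E, A)

target: towers=[A; C/H; D; F; G/B] holding=E
     unstack(E, A) → towers=[A; C/H; D; F; G/B] holding=E  ← match
     unstack(H, C) → towers=[A/E; C; D; F; G/B] holding=H
     unstack(B, G) → towers=[A/E; C/H; D; F; G] holding=B
         pickup(F) → towers=[A/E; C/H; D; G/B] holding=F
         pickup(D) → towers=[A/E; C/H; F; G/B] holding=D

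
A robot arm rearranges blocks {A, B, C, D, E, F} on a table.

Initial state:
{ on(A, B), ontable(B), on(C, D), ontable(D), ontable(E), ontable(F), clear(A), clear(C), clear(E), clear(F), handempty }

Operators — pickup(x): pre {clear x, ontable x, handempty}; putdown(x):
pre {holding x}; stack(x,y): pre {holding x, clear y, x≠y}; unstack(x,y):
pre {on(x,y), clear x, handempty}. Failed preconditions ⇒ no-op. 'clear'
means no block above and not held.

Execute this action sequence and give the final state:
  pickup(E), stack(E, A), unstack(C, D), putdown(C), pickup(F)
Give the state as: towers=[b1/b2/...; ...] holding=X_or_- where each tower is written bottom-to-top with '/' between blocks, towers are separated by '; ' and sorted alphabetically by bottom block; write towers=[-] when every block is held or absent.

towers=[B/A/E; C; D] holding=F

step 1 (pickup(E)): towers=[B/A; D/C; F] holding=E
step 2 (stack(E, A)): towers=[B/A/E; D/C; F] holding=-
step 3 (unstack(C, D)): towers=[B/A/E; D; F] holding=C
step 4 (putdown(C)): towers=[B/A/E; C; D; F] holding=-
step 5 (pickup(F)): towers=[B/A/E; C; D] holding=F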